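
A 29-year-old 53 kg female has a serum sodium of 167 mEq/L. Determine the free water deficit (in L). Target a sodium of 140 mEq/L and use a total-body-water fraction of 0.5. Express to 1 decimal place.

TBW = 0.5 · 53 = 26.5 L
Free water deficit = TBW · (Na/140 − 1)
= 26.5 · (167/140 − 1)
= 26.5 · 0.1929
= 5.11 L

5.1 L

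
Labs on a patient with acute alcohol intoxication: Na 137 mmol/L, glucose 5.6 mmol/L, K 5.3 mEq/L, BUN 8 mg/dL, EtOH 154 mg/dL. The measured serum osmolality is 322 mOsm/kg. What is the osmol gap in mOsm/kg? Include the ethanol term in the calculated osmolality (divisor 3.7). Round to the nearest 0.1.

Calculated osmolality = 2·Na + glucose + BUN/2.8 + ethanol/3.7
= 2·137 + 5.6 + 8/2.8 + 154/3.7
= 274 + 5.60 + 2.86 + 41.62
= 324.08 mOsm/kg ≈ 324.1 mOsm/kg
Osmolar gap = measured − calculated = 322 − 324.1 = -2.1 mOsm/kg

-2.1 mOsm/kg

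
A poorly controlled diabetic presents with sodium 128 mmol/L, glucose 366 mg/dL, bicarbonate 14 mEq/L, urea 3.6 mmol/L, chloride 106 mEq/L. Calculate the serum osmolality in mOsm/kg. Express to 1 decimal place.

279.9 mOsm/kg

Calculated osmolality = 2·Na + glucose/18 + urea
= 2·128 + 366/18 + 3.6
= 256 + 20.33 + 3.60
= 279.93 mOsm/kg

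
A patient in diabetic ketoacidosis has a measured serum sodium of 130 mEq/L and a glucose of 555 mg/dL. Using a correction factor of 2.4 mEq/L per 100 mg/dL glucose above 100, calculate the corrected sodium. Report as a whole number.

141 mEq/L

Corrected Na = measured Na + 2.4 · (glucose − 100)/100
= 130 + 2.4 · (555 − 100)/100
= 130 + 10.9
= 140.9 mEq/L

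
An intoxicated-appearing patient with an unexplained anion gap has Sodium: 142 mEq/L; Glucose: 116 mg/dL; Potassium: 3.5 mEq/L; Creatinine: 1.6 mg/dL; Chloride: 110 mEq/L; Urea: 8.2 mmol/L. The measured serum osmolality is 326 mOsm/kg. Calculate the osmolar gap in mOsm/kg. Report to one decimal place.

Calculated osmolality = 2·Na + glucose/18 + urea
= 2·142 + 116/18 + 8.2
= 284 + 6.44 + 8.20
= 298.64 mOsm/kg ≈ 298.6 mOsm/kg
Osmolar gap = measured − calculated = 326 − 298.6 = 27.4 mOsm/kg

27.4 mOsm/kg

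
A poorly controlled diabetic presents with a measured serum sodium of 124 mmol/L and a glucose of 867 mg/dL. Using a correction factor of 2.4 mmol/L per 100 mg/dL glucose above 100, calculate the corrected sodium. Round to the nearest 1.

Corrected Na = measured Na + 2.4 · (glucose − 100)/100
= 124 + 2.4 · (867 − 100)/100
= 124 + 18.4
= 142.4 mmol/L

142 mmol/L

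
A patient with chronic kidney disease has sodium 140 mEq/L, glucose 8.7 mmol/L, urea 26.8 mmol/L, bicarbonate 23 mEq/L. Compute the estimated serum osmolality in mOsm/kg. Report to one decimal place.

Calculated osmolality = 2·Na + glucose + urea
= 2·140 + 8.7 + 26.8
= 280 + 8.70 + 26.80
= 315.5 mOsm/kg

315.5 mOsm/kg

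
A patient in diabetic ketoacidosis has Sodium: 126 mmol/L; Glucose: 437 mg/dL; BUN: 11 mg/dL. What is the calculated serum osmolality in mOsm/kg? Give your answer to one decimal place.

Calculated osmolality = 2·Na + glucose/18 + BUN/2.8
= 2·126 + 437/18 + 11/2.8
= 252 + 24.28 + 3.93
= 280.21 mOsm/kg

280.2 mOsm/kg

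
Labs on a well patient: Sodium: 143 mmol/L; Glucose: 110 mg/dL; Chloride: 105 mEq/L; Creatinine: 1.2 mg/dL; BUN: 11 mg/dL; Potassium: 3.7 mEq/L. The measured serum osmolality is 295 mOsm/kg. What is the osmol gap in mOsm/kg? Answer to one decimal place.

-1.0 mOsm/kg

Calculated osmolality = 2·Na + glucose/18 + BUN/2.8
= 2·143 + 110/18 + 11/2.8
= 286 + 6.11 + 3.93
= 296.04 mOsm/kg ≈ 296.0 mOsm/kg
Osmolar gap = measured − calculated = 295 − 296.0 = -1.0 mOsm/kg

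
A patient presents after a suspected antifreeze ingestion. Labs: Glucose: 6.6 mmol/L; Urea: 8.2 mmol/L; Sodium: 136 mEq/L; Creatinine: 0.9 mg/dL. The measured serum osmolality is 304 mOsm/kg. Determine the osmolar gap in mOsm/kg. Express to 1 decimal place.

Calculated osmolality = 2·Na + glucose + urea
= 2·136 + 6.6 + 8.2
= 272 + 6.60 + 8.20
= 286.8 mOsm/kg ≈ 286.8 mOsm/kg
Osmolar gap = measured − calculated = 304 − 286.8 = 17.2 mOsm/kg

17.2 mOsm/kg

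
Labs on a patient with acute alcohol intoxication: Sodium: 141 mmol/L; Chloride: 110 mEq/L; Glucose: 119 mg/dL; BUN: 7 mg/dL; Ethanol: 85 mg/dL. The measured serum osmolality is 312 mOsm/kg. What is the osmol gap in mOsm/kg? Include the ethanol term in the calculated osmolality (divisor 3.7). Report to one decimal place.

-2.1 mOsm/kg

Calculated osmolality = 2·Na + glucose/18 + BUN/2.8 + ethanol/3.7
= 2·141 + 119/18 + 7/2.8 + 85/3.7
= 282 + 6.61 + 2.50 + 22.97
= 314.08 mOsm/kg ≈ 314.1 mOsm/kg
Osmolar gap = measured − calculated = 312 − 314.1 = -2.1 mOsm/kg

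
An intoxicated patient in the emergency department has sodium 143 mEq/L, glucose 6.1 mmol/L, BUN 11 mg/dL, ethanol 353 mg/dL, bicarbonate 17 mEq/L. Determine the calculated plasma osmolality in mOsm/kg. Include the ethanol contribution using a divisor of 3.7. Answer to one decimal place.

Calculated osmolality = 2·Na + glucose + BUN/2.8 + ethanol/3.7
= 2·143 + 6.1 + 11/2.8 + 353/3.7
= 286 + 6.10 + 3.93 + 95.41
= 391.44 mOsm/kg

391.4 mOsm/kg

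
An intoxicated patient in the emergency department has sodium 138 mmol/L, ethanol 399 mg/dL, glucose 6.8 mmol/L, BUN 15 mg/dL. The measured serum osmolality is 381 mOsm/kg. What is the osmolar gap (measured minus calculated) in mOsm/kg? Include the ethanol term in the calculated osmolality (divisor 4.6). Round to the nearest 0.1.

6.1 mOsm/kg

Calculated osmolality = 2·Na + glucose + BUN/2.8 + ethanol/4.6
= 2·138 + 6.8 + 15/2.8 + 399/4.6
= 276 + 6.80 + 5.36 + 86.74
= 374.9 mOsm/kg ≈ 374.9 mOsm/kg
Osmolar gap = measured − calculated = 381 − 374.9 = 6.1 mOsm/kg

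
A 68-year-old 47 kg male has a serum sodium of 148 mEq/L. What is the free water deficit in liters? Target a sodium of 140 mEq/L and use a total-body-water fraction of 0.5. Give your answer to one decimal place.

1.3 L

TBW = 0.5 · 47 = 23.5 L
Free water deficit = TBW · (Na/140 − 1)
= 23.5 · (148/140 − 1)
= 23.5 · 0.0571
= 1.34 L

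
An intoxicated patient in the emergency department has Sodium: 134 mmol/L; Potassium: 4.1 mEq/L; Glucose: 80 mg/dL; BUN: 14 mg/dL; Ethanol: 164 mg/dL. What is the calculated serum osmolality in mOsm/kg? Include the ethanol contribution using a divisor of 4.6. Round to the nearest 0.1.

313.1 mOsm/kg

Calculated osmolality = 2·Na + glucose/18 + BUN/2.8 + ethanol/4.6
= 2·134 + 80/18 + 14/2.8 + 164/4.6
= 268 + 4.44 + 5 + 35.65
= 313.09 mOsm/kg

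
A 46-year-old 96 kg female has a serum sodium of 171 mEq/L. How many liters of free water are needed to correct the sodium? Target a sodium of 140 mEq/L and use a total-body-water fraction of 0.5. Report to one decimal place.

10.6 L

TBW = 0.5 · 96 = 48 L
Free water deficit = TBW · (Na/140 − 1)
= 48 · (171/140 − 1)
= 48 · 0.2214
= 10.63 L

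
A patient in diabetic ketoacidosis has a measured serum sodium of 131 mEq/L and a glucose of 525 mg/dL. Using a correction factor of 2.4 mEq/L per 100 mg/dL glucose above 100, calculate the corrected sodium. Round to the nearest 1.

141 mEq/L

Corrected Na = measured Na + 2.4 · (glucose − 100)/100
= 131 + 2.4 · (525 − 100)/100
= 131 + 10.2
= 141.2 mEq/L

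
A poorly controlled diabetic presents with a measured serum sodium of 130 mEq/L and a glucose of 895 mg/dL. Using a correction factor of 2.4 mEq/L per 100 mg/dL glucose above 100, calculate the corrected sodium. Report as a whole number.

149 mEq/L

Corrected Na = measured Na + 2.4 · (glucose − 100)/100
= 130 + 2.4 · (895 − 100)/100
= 130 + 19.1
= 149.1 mEq/L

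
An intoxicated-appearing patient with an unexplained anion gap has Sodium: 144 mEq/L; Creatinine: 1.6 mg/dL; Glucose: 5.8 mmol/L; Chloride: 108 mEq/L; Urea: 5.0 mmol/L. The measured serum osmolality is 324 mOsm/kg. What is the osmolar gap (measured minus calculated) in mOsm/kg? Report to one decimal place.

25.2 mOsm/kg

Calculated osmolality = 2·Na + glucose + urea
= 2·144 + 5.8 + 5
= 288 + 5.80 + 5
= 298.8 mOsm/kg ≈ 298.8 mOsm/kg
Osmolar gap = measured − calculated = 324 − 298.8 = 25.2 mOsm/kg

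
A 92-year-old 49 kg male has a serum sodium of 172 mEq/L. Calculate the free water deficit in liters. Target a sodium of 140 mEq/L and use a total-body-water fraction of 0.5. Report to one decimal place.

5.6 L

TBW = 0.5 · 49 = 24.5 L
Free water deficit = TBW · (Na/140 − 1)
= 24.5 · (172/140 − 1)
= 24.5 · 0.2286
= 5.6 L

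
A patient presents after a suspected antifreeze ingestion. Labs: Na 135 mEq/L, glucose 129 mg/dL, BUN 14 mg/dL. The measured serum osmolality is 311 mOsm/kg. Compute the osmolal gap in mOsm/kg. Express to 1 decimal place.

28.8 mOsm/kg

Calculated osmolality = 2·Na + glucose/18 + BUN/2.8
= 2·135 + 129/18 + 14/2.8
= 270 + 7.17 + 5
= 282.17 mOsm/kg ≈ 282.2 mOsm/kg
Osmolar gap = measured − calculated = 311 − 282.2 = 28.8 mOsm/kg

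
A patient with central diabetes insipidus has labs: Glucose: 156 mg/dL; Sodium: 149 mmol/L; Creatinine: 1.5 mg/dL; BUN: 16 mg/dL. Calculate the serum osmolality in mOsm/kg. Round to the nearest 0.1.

312.4 mOsm/kg

Calculated osmolality = 2·Na + glucose/18 + BUN/2.8
= 2·149 + 156/18 + 16/2.8
= 298 + 8.67 + 5.71
= 312.38 mOsm/kg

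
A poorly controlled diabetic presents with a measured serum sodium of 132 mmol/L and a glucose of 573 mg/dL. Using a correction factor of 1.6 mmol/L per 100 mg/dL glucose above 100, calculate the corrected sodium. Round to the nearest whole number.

140 mmol/L

Corrected Na = measured Na + 1.6 · (glucose − 100)/100
= 132 + 1.6 · (573 − 100)/100
= 132 + 7.6
= 139.6 mmol/L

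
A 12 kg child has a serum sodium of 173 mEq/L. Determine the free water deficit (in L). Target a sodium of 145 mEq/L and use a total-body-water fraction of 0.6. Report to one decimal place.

1.4 L

TBW = 0.6 · 12 = 7.2 L
Free water deficit = TBW · (Na/145 − 1)
= 7.2 · (173/145 − 1)
= 7.2 · 0.1931
= 1.39 L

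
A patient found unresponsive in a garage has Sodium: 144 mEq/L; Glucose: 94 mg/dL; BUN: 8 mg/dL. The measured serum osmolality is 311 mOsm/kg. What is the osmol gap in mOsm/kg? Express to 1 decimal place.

14.9 mOsm/kg

Calculated osmolality = 2·Na + glucose/18 + BUN/2.8
= 2·144 + 94/18 + 8/2.8
= 288 + 5.22 + 2.86
= 296.08 mOsm/kg ≈ 296.1 mOsm/kg
Osmolar gap = measured − calculated = 311 − 296.1 = 14.9 mOsm/kg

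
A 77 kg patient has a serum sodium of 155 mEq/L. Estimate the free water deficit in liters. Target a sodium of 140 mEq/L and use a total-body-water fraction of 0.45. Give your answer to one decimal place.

3.7 L

TBW = 0.45 · 77 = 34.65 L
Free water deficit = TBW · (Na/140 − 1)
= 34.65 · (155/140 − 1)
= 34.65 · 0.1071
= 3.71 L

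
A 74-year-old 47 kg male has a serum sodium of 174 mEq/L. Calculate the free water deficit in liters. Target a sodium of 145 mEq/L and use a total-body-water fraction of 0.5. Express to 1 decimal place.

TBW = 0.5 · 47 = 23.5 L
Free water deficit = TBW · (Na/145 − 1)
= 23.5 · (174/145 − 1)
= 23.5 · 0.2
= 4.7 L

4.7 L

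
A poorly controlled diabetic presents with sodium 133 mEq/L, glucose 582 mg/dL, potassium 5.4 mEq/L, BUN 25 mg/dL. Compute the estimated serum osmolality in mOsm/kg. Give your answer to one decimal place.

307.3 mOsm/kg

Calculated osmolality = 2·Na + glucose/18 + BUN/2.8
= 2·133 + 582/18 + 25/2.8
= 266 + 32.33 + 8.93
= 307.26 mOsm/kg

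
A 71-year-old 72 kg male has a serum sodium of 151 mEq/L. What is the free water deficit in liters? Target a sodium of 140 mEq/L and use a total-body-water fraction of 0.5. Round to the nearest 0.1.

TBW = 0.5 · 72 = 36 L
Free water deficit = TBW · (Na/140 − 1)
= 36 · (151/140 − 1)
= 36 · 0.0786
= 2.83 L

2.8 L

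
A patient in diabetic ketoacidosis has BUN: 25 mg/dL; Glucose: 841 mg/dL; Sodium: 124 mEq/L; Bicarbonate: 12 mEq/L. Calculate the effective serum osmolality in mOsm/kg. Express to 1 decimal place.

294.7 mOsm/kg

Effective osmolality excludes urea (freely permeant across cell membranes):
2·Na + glucose/18
= 2·124 + 841/18
= 248 + 46.72
= 294.72 mOsm/kg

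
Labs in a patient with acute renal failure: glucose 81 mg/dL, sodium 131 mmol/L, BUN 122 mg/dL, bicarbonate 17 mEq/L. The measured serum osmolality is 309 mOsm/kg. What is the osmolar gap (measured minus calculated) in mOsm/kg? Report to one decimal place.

-1.1 mOsm/kg

Calculated osmolality = 2·Na + glucose/18 + BUN/2.8
= 2·131 + 81/18 + 122/2.8
= 262 + 4.50 + 43.57
= 310.07 mOsm/kg ≈ 310.1 mOsm/kg
Osmolar gap = measured − calculated = 309 − 310.1 = -1.1 mOsm/kg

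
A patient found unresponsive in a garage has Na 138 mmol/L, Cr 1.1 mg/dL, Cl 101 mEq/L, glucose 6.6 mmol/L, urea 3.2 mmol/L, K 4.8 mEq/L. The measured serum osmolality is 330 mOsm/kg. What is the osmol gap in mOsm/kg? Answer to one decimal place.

44.2 mOsm/kg

Calculated osmolality = 2·Na + glucose + urea
= 2·138 + 6.6 + 3.2
= 276 + 6.60 + 3.20
= 285.8 mOsm/kg ≈ 285.8 mOsm/kg
Osmolar gap = measured − calculated = 330 − 285.8 = 44.2 mOsm/kg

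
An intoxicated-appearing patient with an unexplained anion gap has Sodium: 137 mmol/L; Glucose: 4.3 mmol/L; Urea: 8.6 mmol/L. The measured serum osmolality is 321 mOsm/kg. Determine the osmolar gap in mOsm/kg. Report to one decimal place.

Calculated osmolality = 2·Na + glucose + urea
= 2·137 + 4.3 + 8.6
= 274 + 4.30 + 8.60
= 286.9 mOsm/kg ≈ 286.9 mOsm/kg
Osmolar gap = measured − calculated = 321 − 286.9 = 34.1 mOsm/kg

34.1 mOsm/kg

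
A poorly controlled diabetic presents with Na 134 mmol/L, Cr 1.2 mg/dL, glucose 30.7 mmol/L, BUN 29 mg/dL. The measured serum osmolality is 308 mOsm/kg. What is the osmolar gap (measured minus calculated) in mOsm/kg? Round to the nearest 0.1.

-1.1 mOsm/kg

Calculated osmolality = 2·Na + glucose + BUN/2.8
= 2·134 + 30.7 + 29/2.8
= 268 + 30.70 + 10.36
= 309.06 mOsm/kg ≈ 309.1 mOsm/kg
Osmolar gap = measured − calculated = 308 − 309.1 = -1.1 mOsm/kg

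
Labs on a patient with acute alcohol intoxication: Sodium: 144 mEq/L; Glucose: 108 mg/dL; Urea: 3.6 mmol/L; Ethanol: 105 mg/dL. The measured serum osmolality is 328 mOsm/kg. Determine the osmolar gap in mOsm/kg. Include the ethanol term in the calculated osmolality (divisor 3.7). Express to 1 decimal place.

Calculated osmolality = 2·Na + glucose/18 + urea + ethanol/3.7
= 2·144 + 108/18 + 3.6 + 105/3.7
= 288 + 6 + 3.60 + 28.38
= 325.98 mOsm/kg ≈ 326.0 mOsm/kg
Osmolar gap = measured − calculated = 328 − 326.0 = 2.0 mOsm/kg

2.0 mOsm/kg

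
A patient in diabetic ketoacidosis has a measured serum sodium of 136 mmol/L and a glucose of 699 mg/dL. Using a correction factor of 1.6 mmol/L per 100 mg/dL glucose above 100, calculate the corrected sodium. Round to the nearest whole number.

Corrected Na = measured Na + 1.6 · (glucose − 100)/100
= 136 + 1.6 · (699 − 100)/100
= 136 + 9.6
= 145.6 mmol/L

146 mmol/L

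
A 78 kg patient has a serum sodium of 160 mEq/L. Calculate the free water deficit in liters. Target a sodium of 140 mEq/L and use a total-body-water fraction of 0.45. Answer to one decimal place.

TBW = 0.45 · 78 = 35.1 L
Free water deficit = TBW · (Na/140 − 1)
= 35.1 · (160/140 − 1)
= 35.1 · 0.1429
= 5.02 L

5.0 L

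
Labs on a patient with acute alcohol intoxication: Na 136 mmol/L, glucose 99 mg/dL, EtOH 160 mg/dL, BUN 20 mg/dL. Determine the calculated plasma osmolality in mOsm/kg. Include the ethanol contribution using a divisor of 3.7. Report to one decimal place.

327.9 mOsm/kg

Calculated osmolality = 2·Na + glucose/18 + BUN/2.8 + ethanol/3.7
= 2·136 + 99/18 + 20/2.8 + 160/3.7
= 272 + 5.50 + 7.14 + 43.24
= 327.88 mOsm/kg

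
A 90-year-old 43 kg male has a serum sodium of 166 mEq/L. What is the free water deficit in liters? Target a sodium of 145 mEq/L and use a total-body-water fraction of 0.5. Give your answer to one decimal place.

3.1 L

TBW = 0.5 · 43 = 21.5 L
Free water deficit = TBW · (Na/145 − 1)
= 21.5 · (166/145 − 1)
= 21.5 · 0.1448
= 3.11 L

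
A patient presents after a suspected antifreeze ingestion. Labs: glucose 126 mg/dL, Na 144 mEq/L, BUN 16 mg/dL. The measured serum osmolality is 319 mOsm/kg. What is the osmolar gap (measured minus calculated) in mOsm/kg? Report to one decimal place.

Calculated osmolality = 2·Na + glucose/18 + BUN/2.8
= 2·144 + 126/18 + 16/2.8
= 288 + 7 + 5.71
= 300.71 mOsm/kg ≈ 300.7 mOsm/kg
Osmolar gap = measured − calculated = 319 − 300.7 = 18.3 mOsm/kg

18.3 mOsm/kg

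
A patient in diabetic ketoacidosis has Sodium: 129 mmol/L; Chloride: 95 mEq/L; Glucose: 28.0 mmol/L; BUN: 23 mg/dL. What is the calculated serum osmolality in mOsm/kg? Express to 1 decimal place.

294.2 mOsm/kg

Calculated osmolality = 2·Na + glucose + BUN/2.8
= 2·129 + 28 + 23/2.8
= 258 + 28 + 8.21
= 294.21 mOsm/kg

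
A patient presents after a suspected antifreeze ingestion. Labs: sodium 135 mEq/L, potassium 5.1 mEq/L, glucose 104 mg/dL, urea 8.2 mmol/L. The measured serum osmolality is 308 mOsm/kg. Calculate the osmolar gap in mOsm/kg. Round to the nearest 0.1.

24.0 mOsm/kg

Calculated osmolality = 2·Na + glucose/18 + urea
= 2·135 + 104/18 + 8.2
= 270 + 5.78 + 8.20
= 283.98 mOsm/kg ≈ 284.0 mOsm/kg
Osmolar gap = measured − calculated = 308 − 284.0 = 24.0 mOsm/kg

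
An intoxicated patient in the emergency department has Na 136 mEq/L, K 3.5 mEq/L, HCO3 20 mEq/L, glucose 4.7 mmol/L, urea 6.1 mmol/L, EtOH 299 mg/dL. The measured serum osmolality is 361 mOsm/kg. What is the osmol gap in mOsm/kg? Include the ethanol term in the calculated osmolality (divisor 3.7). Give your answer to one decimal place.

-2.6 mOsm/kg

Calculated osmolality = 2·Na + glucose + urea + ethanol/3.7
= 2·136 + 4.7 + 6.1 + 299/3.7
= 272 + 4.70 + 6.10 + 80.81
= 363.61 mOsm/kg ≈ 363.6 mOsm/kg
Osmolar gap = measured − calculated = 361 − 363.6 = -2.6 mOsm/kg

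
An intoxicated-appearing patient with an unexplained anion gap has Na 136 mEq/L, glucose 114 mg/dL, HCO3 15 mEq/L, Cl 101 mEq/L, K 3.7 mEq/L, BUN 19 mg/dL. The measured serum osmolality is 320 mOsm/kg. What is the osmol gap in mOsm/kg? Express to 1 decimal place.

Calculated osmolality = 2·Na + glucose/18 + BUN/2.8
= 2·136 + 114/18 + 19/2.8
= 272 + 6.33 + 6.79
= 285.12 mOsm/kg ≈ 285.1 mOsm/kg
Osmolar gap = measured − calculated = 320 − 285.1 = 34.9 mOsm/kg

34.9 mOsm/kg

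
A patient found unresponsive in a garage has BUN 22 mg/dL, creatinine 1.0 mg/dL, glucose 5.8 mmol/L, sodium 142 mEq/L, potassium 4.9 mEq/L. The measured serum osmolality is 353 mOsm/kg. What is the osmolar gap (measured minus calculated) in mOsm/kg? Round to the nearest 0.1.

Calculated osmolality = 2·Na + glucose + BUN/2.8
= 2·142 + 5.8 + 22/2.8
= 284 + 5.80 + 7.86
= 297.66 mOsm/kg ≈ 297.7 mOsm/kg
Osmolar gap = measured − calculated = 353 − 297.7 = 55.3 mOsm/kg

55.3 mOsm/kg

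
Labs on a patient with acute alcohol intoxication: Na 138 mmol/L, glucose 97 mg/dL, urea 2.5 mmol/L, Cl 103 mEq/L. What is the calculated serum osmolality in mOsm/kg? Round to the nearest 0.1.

283.9 mOsm/kg

Calculated osmolality = 2·Na + glucose/18 + urea
= 2·138 + 97/18 + 2.5
= 276 + 5.39 + 2.50
= 283.89 mOsm/kg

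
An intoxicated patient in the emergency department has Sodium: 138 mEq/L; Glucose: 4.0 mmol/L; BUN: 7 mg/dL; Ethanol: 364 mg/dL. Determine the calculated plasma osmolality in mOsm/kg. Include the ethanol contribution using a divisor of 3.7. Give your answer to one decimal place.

380.9 mOsm/kg

Calculated osmolality = 2·Na + glucose + BUN/2.8 + ethanol/3.7
= 2·138 + 4 + 7/2.8 + 364/3.7
= 276 + 4 + 2.50 + 98.38
= 380.88 mOsm/kg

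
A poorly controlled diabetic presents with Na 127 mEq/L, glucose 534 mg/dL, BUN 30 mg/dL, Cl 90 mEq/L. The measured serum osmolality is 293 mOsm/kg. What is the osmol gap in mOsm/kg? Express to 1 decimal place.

-1.4 mOsm/kg

Calculated osmolality = 2·Na + glucose/18 + BUN/2.8
= 2·127 + 534/18 + 30/2.8
= 254 + 29.67 + 10.71
= 294.38 mOsm/kg ≈ 294.4 mOsm/kg
Osmolar gap = measured − calculated = 293 − 294.4 = -1.4 mOsm/kg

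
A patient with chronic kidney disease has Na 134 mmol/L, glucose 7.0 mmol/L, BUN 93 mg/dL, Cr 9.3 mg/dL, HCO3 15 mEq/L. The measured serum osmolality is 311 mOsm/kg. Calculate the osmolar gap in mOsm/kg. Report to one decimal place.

2.8 mOsm/kg

Calculated osmolality = 2·Na + glucose + BUN/2.8
= 2·134 + 7 + 93/2.8
= 268 + 7 + 33.21
= 308.21 mOsm/kg ≈ 308.2 mOsm/kg
Osmolar gap = measured − calculated = 311 − 308.2 = 2.8 mOsm/kg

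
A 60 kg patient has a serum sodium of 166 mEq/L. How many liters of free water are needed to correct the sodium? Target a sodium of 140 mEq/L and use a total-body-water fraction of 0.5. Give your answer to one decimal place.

5.6 L

TBW = 0.5 · 60 = 30 L
Free water deficit = TBW · (Na/140 − 1)
= 30 · (166/140 − 1)
= 30 · 0.1857
= 5.57 L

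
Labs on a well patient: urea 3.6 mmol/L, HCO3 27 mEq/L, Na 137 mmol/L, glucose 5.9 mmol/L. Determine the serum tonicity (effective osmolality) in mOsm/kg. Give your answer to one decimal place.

Effective osmolality excludes urea (freely permeant across cell membranes):
2·Na + glucose
= 2·137 + 5.9
= 274 + 5.9
= 279.9 mOsm/kg

279.9 mOsm/kg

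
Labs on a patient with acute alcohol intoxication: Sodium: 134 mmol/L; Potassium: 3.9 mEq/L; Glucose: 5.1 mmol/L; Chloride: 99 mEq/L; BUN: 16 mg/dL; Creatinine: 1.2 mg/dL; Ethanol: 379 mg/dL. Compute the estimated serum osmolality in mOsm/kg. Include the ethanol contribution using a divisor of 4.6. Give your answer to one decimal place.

361.2 mOsm/kg

Calculated osmolality = 2·Na + glucose + BUN/2.8 + ethanol/4.6
= 2·134 + 5.1 + 16/2.8 + 379/4.6
= 268 + 5.10 + 5.71 + 82.39
= 361.2 mOsm/kg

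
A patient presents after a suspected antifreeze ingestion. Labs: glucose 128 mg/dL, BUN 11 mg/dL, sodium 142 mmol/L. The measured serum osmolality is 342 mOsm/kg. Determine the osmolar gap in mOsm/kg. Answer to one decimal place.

47.0 mOsm/kg

Calculated osmolality = 2·Na + glucose/18 + BUN/2.8
= 2·142 + 128/18 + 11/2.8
= 284 + 7.11 + 3.93
= 295.04 mOsm/kg ≈ 295.0 mOsm/kg
Osmolar gap = measured − calculated = 342 − 295.0 = 47.0 mOsm/kg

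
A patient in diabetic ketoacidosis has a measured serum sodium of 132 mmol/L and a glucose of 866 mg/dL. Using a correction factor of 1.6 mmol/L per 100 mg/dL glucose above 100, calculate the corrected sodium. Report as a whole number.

144 mmol/L

Corrected Na = measured Na + 1.6 · (glucose − 100)/100
= 132 + 1.6 · (866 − 100)/100
= 132 + 12.3
= 144.3 mmol/L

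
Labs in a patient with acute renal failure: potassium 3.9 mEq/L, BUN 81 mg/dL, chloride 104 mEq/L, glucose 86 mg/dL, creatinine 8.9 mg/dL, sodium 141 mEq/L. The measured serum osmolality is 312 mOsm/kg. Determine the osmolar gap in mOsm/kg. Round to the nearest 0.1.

-3.7 mOsm/kg

Calculated osmolality = 2·Na + glucose/18 + BUN/2.8
= 2·141 + 86/18 + 81/2.8
= 282 + 4.78 + 28.93
= 315.71 mOsm/kg ≈ 315.7 mOsm/kg
Osmolar gap = measured − calculated = 312 − 315.7 = -3.7 mOsm/kg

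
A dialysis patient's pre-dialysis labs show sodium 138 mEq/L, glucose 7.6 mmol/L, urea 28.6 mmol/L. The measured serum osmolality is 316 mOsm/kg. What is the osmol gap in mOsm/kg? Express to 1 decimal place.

3.8 mOsm/kg

Calculated osmolality = 2·Na + glucose + urea
= 2·138 + 7.6 + 28.6
= 276 + 7.60 + 28.60
= 312.2 mOsm/kg ≈ 312.2 mOsm/kg
Osmolar gap = measured − calculated = 316 − 312.2 = 3.8 mOsm/kg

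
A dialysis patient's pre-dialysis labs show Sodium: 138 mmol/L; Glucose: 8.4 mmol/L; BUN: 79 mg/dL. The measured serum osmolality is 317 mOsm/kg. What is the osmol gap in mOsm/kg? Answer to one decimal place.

4.4 mOsm/kg

Calculated osmolality = 2·Na + glucose + BUN/2.8
= 2·138 + 8.4 + 79/2.8
= 276 + 8.40 + 28.21
= 312.61 mOsm/kg ≈ 312.6 mOsm/kg
Osmolar gap = measured − calculated = 317 − 312.6 = 4.4 mOsm/kg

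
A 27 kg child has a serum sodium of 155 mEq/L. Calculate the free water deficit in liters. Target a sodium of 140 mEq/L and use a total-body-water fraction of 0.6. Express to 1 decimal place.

1.7 L

TBW = 0.6 · 27 = 16.2 L
Free water deficit = TBW · (Na/140 − 1)
= 16.2 · (155/140 − 1)
= 16.2 · 0.1071
= 1.74 L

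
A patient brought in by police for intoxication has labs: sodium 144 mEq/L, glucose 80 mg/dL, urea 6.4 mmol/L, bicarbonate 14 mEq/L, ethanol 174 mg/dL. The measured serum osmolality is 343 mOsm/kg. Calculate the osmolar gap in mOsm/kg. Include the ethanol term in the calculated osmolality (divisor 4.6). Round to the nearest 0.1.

6.3 mOsm/kg

Calculated osmolality = 2·Na + glucose/18 + urea + ethanol/4.6
= 2·144 + 80/18 + 6.4 + 174/4.6
= 288 + 4.44 + 6.40 + 37.83
= 336.67 mOsm/kg ≈ 336.7 mOsm/kg
Osmolar gap = measured − calculated = 343 − 336.7 = 6.3 mOsm/kg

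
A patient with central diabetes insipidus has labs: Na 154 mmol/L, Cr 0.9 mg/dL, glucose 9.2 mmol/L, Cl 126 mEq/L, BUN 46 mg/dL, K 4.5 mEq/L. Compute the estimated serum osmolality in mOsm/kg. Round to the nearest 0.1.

Calculated osmolality = 2·Na + glucose + BUN/2.8
= 2·154 + 9.2 + 46/2.8
= 308 + 9.20 + 16.43
= 333.63 mOsm/kg

333.6 mOsm/kg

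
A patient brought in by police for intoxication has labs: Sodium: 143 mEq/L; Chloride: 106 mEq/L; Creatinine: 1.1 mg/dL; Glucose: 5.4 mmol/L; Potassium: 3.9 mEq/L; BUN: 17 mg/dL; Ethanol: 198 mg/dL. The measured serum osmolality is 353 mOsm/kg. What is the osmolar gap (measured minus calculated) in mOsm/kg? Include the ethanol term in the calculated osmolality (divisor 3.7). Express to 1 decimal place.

Calculated osmolality = 2·Na + glucose + BUN/2.8 + ethanol/3.7
= 2·143 + 5.4 + 17/2.8 + 198/3.7
= 286 + 5.40 + 6.07 + 53.51
= 350.98 mOsm/kg ≈ 351.0 mOsm/kg
Osmolar gap = measured − calculated = 353 − 351.0 = 2.0 mOsm/kg

2.0 mOsm/kg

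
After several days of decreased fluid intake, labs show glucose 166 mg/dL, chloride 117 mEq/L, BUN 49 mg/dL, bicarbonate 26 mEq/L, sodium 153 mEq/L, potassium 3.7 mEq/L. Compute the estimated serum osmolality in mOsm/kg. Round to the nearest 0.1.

332.7 mOsm/kg

Calculated osmolality = 2·Na + glucose/18 + BUN/2.8
= 2·153 + 166/18 + 49/2.8
= 306 + 9.22 + 17.50
= 332.72 mOsm/kg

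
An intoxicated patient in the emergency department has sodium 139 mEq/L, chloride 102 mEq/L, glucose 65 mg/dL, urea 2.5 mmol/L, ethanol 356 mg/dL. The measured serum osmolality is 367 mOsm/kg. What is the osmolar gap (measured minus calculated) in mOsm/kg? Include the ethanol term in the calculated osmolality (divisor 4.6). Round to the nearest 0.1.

5.5 mOsm/kg

Calculated osmolality = 2·Na + glucose/18 + urea + ethanol/4.6
= 2·139 + 65/18 + 2.5 + 356/4.6
= 278 + 3.61 + 2.50 + 77.39
= 361.5 mOsm/kg ≈ 361.5 mOsm/kg
Osmolar gap = measured − calculated = 367 − 361.5 = 5.5 mOsm/kg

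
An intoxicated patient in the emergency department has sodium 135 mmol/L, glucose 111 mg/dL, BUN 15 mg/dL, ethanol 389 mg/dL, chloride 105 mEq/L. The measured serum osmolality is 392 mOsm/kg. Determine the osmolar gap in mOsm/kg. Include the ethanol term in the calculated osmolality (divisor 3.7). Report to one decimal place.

Calculated osmolality = 2·Na + glucose/18 + BUN/2.8 + ethanol/3.7
= 2·135 + 111/18 + 15/2.8 + 389/3.7
= 270 + 6.17 + 5.36 + 105.14
= 386.67 mOsm/kg ≈ 386.7 mOsm/kg
Osmolar gap = measured − calculated = 392 − 386.7 = 5.3 mOsm/kg

5.3 mOsm/kg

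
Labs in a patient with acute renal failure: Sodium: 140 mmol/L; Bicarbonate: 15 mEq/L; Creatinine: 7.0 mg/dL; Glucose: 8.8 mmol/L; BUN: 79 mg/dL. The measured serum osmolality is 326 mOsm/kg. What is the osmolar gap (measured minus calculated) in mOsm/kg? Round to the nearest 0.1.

9.0 mOsm/kg

Calculated osmolality = 2·Na + glucose + BUN/2.8
= 2·140 + 8.8 + 79/2.8
= 280 + 8.80 + 28.21
= 317.01 mOsm/kg ≈ 317.0 mOsm/kg
Osmolar gap = measured − calculated = 326 − 317.0 = 9.0 mOsm/kg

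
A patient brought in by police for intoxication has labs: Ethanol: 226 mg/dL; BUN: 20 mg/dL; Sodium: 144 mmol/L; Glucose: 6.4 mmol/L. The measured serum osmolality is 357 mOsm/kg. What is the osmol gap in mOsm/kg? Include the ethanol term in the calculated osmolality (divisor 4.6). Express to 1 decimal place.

6.3 mOsm/kg

Calculated osmolality = 2·Na + glucose + BUN/2.8 + ethanol/4.6
= 2·144 + 6.4 + 20/2.8 + 226/4.6
= 288 + 6.40 + 7.14 + 49.13
= 350.67 mOsm/kg ≈ 350.7 mOsm/kg
Osmolar gap = measured − calculated = 357 − 350.7 = 6.3 mOsm/kg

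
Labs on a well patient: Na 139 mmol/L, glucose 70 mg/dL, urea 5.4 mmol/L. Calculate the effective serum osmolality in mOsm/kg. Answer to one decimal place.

Effective osmolality excludes urea (freely permeant across cell membranes):
2·Na + glucose/18
= 2·139 + 70/18
= 278 + 3.89
= 281.89 mOsm/kg

281.9 mOsm/kg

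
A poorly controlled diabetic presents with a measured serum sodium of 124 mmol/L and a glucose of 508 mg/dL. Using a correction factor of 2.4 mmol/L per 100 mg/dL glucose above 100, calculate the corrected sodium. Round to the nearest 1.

Corrected Na = measured Na + 2.4 · (glucose − 100)/100
= 124 + 2.4 · (508 − 100)/100
= 124 + 9.8
= 133.8 mmol/L

134 mmol/L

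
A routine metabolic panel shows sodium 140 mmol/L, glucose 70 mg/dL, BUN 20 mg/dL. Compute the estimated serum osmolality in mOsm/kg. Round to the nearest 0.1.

Calculated osmolality = 2·Na + glucose/18 + BUN/2.8
= 2·140 + 70/18 + 20/2.8
= 280 + 3.89 + 7.14
= 291.03 mOsm/kg

291.0 mOsm/kg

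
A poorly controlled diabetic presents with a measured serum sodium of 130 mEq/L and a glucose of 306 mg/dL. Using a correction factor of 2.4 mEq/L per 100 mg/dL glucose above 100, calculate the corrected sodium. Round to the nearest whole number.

135 mEq/L

Corrected Na = measured Na + 2.4 · (glucose − 100)/100
= 130 + 2.4 · (306 − 100)/100
= 130 + 4.9
= 134.9 mEq/L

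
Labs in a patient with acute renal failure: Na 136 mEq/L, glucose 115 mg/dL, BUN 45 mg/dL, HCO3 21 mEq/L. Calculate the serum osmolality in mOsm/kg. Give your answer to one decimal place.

294.5 mOsm/kg

Calculated osmolality = 2·Na + glucose/18 + BUN/2.8
= 2·136 + 115/18 + 45/2.8
= 272 + 6.39 + 16.07
= 294.46 mOsm/kg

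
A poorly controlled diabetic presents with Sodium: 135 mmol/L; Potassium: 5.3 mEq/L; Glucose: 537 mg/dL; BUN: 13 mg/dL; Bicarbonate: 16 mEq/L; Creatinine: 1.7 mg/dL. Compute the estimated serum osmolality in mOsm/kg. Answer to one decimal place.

Calculated osmolality = 2·Na + glucose/18 + BUN/2.8
= 2·135 + 537/18 + 13/2.8
= 270 + 29.83 + 4.64
= 304.47 mOsm/kg

304.5 mOsm/kg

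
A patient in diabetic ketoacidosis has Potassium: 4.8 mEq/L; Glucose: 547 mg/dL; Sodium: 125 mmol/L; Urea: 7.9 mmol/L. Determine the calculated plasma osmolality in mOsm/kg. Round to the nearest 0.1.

288.3 mOsm/kg

Calculated osmolality = 2·Na + glucose/18 + urea
= 2·125 + 547/18 + 7.9
= 250 + 30.39 + 7.90
= 288.29 mOsm/kg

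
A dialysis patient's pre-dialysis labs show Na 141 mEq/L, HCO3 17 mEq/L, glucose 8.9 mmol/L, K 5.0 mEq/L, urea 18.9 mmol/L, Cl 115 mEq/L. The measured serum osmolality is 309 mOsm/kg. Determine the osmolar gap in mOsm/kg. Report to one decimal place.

Calculated osmolality = 2·Na + glucose + urea
= 2·141 + 8.9 + 18.9
= 282 + 8.90 + 18.90
= 309.8 mOsm/kg ≈ 309.8 mOsm/kg
Osmolar gap = measured − calculated = 309 − 309.8 = -0.8 mOsm/kg

-0.8 mOsm/kg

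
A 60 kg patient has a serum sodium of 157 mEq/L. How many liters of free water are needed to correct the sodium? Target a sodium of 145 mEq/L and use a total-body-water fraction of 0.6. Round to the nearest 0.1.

TBW = 0.6 · 60 = 36 L
Free water deficit = TBW · (Na/145 − 1)
= 36 · (157/145 − 1)
= 36 · 0.0828
= 2.98 L

3.0 L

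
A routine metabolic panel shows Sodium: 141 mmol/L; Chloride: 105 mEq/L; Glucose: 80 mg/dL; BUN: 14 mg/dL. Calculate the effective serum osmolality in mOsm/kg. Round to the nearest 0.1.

286.4 mOsm/kg

Effective osmolality excludes urea (freely permeant across cell membranes):
2·Na + glucose/18
= 2·141 + 80/18
= 282 + 4.44
= 286.44 mOsm/kg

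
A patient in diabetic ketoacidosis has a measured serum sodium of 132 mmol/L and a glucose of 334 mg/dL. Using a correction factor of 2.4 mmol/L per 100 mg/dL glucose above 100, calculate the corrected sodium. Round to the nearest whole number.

138 mmol/L

Corrected Na = measured Na + 2.4 · (glucose − 100)/100
= 132 + 2.4 · (334 − 100)/100
= 132 + 5.6
= 137.6 mmol/L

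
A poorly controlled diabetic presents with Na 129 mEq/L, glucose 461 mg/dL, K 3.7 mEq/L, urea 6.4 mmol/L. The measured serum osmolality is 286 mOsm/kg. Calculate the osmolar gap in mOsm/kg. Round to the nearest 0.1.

-4.0 mOsm/kg

Calculated osmolality = 2·Na + glucose/18 + urea
= 2·129 + 461/18 + 6.4
= 258 + 25.61 + 6.40
= 290.01 mOsm/kg ≈ 290.0 mOsm/kg
Osmolar gap = measured − calculated = 286 − 290.0 = -4.0 mOsm/kg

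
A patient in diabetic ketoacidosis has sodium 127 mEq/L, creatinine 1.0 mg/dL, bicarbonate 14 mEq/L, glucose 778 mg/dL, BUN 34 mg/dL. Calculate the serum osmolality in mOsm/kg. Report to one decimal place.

Calculated osmolality = 2·Na + glucose/18 + BUN/2.8
= 2·127 + 778/18 + 34/2.8
= 254 + 43.22 + 12.14
= 309.36 mOsm/kg

309.4 mOsm/kg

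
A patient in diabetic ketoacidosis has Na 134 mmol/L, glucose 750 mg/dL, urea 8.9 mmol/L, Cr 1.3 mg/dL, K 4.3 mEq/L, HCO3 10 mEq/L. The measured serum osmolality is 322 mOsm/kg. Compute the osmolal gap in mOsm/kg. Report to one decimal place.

3.4 mOsm/kg

Calculated osmolality = 2·Na + glucose/18 + urea
= 2·134 + 750/18 + 8.9
= 268 + 41.67 + 8.90
= 318.57 mOsm/kg ≈ 318.6 mOsm/kg
Osmolar gap = measured − calculated = 322 − 318.6 = 3.4 mOsm/kg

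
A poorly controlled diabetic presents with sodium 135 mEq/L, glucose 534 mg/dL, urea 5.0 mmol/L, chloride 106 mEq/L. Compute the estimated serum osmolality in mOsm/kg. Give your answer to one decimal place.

Calculated osmolality = 2·Na + glucose/18 + urea
= 2·135 + 534/18 + 5
= 270 + 29.67 + 5
= 304.67 mOsm/kg

304.7 mOsm/kg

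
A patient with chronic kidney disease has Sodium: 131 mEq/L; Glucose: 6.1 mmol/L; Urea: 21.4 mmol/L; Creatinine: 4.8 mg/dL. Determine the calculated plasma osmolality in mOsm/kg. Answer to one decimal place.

289.5 mOsm/kg

Calculated osmolality = 2·Na + glucose + urea
= 2·131 + 6.1 + 21.4
= 262 + 6.10 + 21.40
= 289.5 mOsm/kg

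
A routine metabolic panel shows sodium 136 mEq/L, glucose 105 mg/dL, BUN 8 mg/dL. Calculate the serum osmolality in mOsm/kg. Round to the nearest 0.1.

280.7 mOsm/kg

Calculated osmolality = 2·Na + glucose/18 + BUN/2.8
= 2·136 + 105/18 + 8/2.8
= 272 + 5.83 + 2.86
= 280.69 mOsm/kg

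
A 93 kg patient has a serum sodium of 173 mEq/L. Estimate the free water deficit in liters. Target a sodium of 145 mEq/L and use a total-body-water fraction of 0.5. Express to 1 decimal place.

9.0 L

TBW = 0.5 · 93 = 46.5 L
Free water deficit = TBW · (Na/145 − 1)
= 46.5 · (173/145 − 1)
= 46.5 · 0.1931
= 8.98 L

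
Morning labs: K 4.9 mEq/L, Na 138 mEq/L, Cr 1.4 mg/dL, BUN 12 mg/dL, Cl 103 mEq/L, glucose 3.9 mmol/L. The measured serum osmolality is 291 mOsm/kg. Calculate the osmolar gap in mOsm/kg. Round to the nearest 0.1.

Calculated osmolality = 2·Na + glucose + BUN/2.8
= 2·138 + 3.9 + 12/2.8
= 276 + 3.90 + 4.29
= 284.19 mOsm/kg ≈ 284.2 mOsm/kg
Osmolar gap = measured − calculated = 291 − 284.2 = 6.8 mOsm/kg

6.8 mOsm/kg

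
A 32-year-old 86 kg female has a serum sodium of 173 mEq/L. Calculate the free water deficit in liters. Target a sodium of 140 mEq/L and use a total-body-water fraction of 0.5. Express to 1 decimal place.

10.1 L

TBW = 0.5 · 86 = 43 L
Free water deficit = TBW · (Na/140 − 1)
= 43 · (173/140 − 1)
= 43 · 0.2357
= 10.14 L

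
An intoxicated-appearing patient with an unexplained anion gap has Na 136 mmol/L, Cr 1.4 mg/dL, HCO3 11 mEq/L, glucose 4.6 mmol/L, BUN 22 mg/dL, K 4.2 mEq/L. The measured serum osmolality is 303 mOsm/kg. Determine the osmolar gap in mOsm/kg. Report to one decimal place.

Calculated osmolality = 2·Na + glucose + BUN/2.8
= 2·136 + 4.6 + 22/2.8
= 272 + 4.60 + 7.86
= 284.46 mOsm/kg ≈ 284.5 mOsm/kg
Osmolar gap = measured − calculated = 303 − 284.5 = 18.5 mOsm/kg

18.5 mOsm/kg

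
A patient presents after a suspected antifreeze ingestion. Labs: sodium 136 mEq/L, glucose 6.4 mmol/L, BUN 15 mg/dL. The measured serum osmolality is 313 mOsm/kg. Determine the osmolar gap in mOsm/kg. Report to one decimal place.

29.2 mOsm/kg

Calculated osmolality = 2·Na + glucose + BUN/2.8
= 2·136 + 6.4 + 15/2.8
= 272 + 6.40 + 5.36
= 283.76 mOsm/kg ≈ 283.8 mOsm/kg
Osmolar gap = measured − calculated = 313 − 283.8 = 29.2 mOsm/kg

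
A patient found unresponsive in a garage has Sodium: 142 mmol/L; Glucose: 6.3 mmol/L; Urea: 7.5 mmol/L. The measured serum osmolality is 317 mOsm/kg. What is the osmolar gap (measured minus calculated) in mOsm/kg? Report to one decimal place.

19.2 mOsm/kg

Calculated osmolality = 2·Na + glucose + urea
= 2·142 + 6.3 + 7.5
= 284 + 6.30 + 7.50
= 297.8 mOsm/kg ≈ 297.8 mOsm/kg
Osmolar gap = measured − calculated = 317 − 297.8 = 19.2 mOsm/kg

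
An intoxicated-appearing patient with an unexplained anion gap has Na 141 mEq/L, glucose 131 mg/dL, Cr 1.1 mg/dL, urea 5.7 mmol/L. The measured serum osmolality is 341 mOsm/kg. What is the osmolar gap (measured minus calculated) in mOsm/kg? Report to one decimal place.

Calculated osmolality = 2·Na + glucose/18 + urea
= 2·141 + 131/18 + 5.7
= 282 + 7.28 + 5.70
= 294.98 mOsm/kg ≈ 295.0 mOsm/kg
Osmolar gap = measured − calculated = 341 − 295.0 = 46.0 mOsm/kg

46.0 mOsm/kg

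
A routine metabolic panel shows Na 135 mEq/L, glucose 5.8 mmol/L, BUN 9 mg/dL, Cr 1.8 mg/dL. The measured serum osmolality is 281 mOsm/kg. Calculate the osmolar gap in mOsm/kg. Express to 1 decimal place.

2.0 mOsm/kg

Calculated osmolality = 2·Na + glucose + BUN/2.8
= 2·135 + 5.8 + 9/2.8
= 270 + 5.80 + 3.21
= 279.01 mOsm/kg ≈ 279.0 mOsm/kg
Osmolar gap = measured − calculated = 281 − 279.0 = 2.0 mOsm/kg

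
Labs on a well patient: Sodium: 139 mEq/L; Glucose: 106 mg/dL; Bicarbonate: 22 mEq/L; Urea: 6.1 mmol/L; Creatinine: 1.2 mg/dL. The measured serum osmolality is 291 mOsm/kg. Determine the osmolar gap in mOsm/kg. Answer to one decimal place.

1.0 mOsm/kg

Calculated osmolality = 2·Na + glucose/18 + urea
= 2·139 + 106/18 + 6.1
= 278 + 5.89 + 6.10
= 289.99 mOsm/kg ≈ 290.0 mOsm/kg
Osmolar gap = measured − calculated = 291 − 290.0 = 1.0 mOsm/kg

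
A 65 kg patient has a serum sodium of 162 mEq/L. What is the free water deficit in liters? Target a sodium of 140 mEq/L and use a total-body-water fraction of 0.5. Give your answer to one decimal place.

TBW = 0.5 · 65 = 32.5 L
Free water deficit = TBW · (Na/140 − 1)
= 32.5 · (162/140 − 1)
= 32.5 · 0.1571
= 5.11 L

5.1 L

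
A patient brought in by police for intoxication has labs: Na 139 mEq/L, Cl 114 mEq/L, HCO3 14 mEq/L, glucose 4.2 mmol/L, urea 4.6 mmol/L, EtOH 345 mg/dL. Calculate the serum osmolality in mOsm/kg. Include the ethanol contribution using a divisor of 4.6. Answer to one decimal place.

Calculated osmolality = 2·Na + glucose + urea + ethanol/4.6
= 2·139 + 4.2 + 4.6 + 345/4.6
= 278 + 4.20 + 4.60 + 75
= 361.8 mOsm/kg

361.8 mOsm/kg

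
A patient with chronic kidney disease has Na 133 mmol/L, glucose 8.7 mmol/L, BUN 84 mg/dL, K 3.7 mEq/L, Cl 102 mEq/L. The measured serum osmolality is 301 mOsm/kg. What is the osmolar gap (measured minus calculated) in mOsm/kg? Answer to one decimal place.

Calculated osmolality = 2·Na + glucose + BUN/2.8
= 2·133 + 8.7 + 84/2.8
= 266 + 8.70 + 30
= 304.7 mOsm/kg ≈ 304.7 mOsm/kg
Osmolar gap = measured − calculated = 301 − 304.7 = -3.7 mOsm/kg

-3.7 mOsm/kg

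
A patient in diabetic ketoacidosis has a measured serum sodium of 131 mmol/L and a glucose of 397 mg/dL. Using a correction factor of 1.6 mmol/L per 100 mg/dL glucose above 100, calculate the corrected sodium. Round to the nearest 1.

Corrected Na = measured Na + 1.6 · (glucose − 100)/100
= 131 + 1.6 · (397 − 100)/100
= 131 + 4.8
= 135.8 mmol/L

136 mmol/L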